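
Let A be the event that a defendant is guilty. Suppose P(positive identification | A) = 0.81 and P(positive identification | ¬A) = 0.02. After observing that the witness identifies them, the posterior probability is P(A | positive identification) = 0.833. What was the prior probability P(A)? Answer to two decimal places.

Bayes' rule in odds form gives O(A|E) = O(A)·[P(E|A)/P(E|¬A)], hence O(A) = O(A|E)/LR.
Posterior odds = 0.833/(1−0.833) = 4.9880. LR = 0.81/0.02 = 40.5000.
Prior odds = 4.9880/40.5000 = 0.1232, so P(A) = 0.1232/(1+0.1232) ≈ 0.11.

P(A) = 0.11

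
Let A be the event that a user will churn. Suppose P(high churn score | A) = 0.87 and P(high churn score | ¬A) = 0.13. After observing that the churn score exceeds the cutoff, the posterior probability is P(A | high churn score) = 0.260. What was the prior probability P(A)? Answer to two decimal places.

Bayes' rule in odds form gives O(A|E) = O(A)·[P(E|A)/P(E|¬A)], hence O(A) = O(A|E)/LR.
Posterior odds = 0.260/(1−0.260) = 0.3514. LR = 0.87/0.13 = 6.6923.
Prior odds = 0.3514/6.6923 = 0.0525, so P(A) = 0.0525/(1+0.0525) ≈ 0.05.

P(A) = 0.05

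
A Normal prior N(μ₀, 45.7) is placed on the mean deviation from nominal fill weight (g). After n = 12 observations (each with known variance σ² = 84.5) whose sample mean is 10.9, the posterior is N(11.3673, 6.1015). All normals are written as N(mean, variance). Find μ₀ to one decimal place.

μ₀ = 14.4

With known observation variance, the Normal–Normal posterior has precision τ_n = τ₀ + n/σ² and mean μ_n = (τ₀μ₀ + (n/σ²)x̄)/τ_n.
Here τ₀ = 1/45.7 = 0.021882 and τ_data = 12/84.5 = 0.142012, so τ_n = 0.163894.
Rearranging for μ₀: μ₀ = (μ_n·τ_n − τ_data·x̄)/τ₀ = (11.3673·0.163894 − 0.142012·10.9) / 0.021882 = 0.315101/0.021882 ≈ 14.4.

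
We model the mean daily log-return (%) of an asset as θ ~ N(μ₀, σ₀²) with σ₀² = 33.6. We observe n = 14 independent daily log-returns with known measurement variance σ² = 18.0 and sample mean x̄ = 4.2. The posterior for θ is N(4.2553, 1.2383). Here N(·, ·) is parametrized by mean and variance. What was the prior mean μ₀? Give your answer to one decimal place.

μ₀ = 5.7

The posterior mean is a precision-weighted average: μ_n = (τ₀μ₀ + τ_data·x̄)/(τ₀+τ_data), with τ₀=1/σ₀² and τ_data=n/σ².
Here τ₀ = 1/33.6 = 0.029762 and τ_data = 14/18.0 = 0.777778, so τ_n = 0.807540.
Rearranging for μ₀: μ₀ = (μ_n·τ_n − τ_data·x̄)/τ₀ = (4.2553·0.807540 − 0.777778·4.2) / 0.029762 = 0.169657/0.029762 ≈ 5.7.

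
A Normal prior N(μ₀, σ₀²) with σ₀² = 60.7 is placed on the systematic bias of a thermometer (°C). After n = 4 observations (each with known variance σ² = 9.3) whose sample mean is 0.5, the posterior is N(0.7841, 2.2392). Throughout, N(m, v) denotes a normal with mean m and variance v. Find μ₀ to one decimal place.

μ₀ = 8.2

With known observation variance, the Normal–Normal posterior has precision τ_n = τ₀ + n/σ² and mean μ_n = (τ₀μ₀ + (n/σ²)x̄)/τ_n.
Here τ₀ = 1/60.7 = 0.016474 and τ_data = 4/9.3 = 0.430108, so τ_n = 0.446582.
Rearranging for μ₀: μ₀ = (μ_n·τ_n − τ_data·x̄)/τ₀ = (0.7841·0.446582 − 0.430108·0.5) / 0.016474 = 0.135111/0.016474 ≈ 8.2.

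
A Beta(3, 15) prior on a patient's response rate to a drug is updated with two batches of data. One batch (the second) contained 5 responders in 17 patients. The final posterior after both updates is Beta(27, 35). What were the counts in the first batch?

19 responders and 8 non-responders

Sequential conjugate updates are equivalent to a single update on the pooled data, so total successes = posterior α − prior α and total failures = posterior β − prior β.
Total across both batches: 27−3=24 responders, 35−15=20 non-responders.
Subtract the second batch: 24−5=19 responders and 20−12=8 non-responders.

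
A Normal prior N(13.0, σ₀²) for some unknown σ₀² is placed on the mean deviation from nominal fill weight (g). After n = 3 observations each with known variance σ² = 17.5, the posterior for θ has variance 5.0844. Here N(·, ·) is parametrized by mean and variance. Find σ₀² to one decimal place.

Posterior precision equals prior precision plus data precision: 1/σ_n² = 1/σ₀² + n/σ².
So 1/σ₀² = 1/5.0844 − 3/17.5 = 0.196680 − 0.171429 = 0.025251.
Hence σ₀² = 1/0.025251 ≈ 39.6.

σ₀² = 39.6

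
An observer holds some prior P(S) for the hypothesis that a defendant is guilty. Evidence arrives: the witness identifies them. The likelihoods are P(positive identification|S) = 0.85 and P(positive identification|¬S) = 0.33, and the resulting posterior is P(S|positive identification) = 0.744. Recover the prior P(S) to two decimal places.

Bayes' rule in odds form gives O(S|E) = O(S)·[P(E|S)/P(E|¬S)], hence O(S) = O(S|E)/LR.
Posterior odds = 0.744/(1−0.744) = 2.9062. LR = 0.85/0.33 = 2.5758.
Prior odds = 2.9062/2.5758 = 1.1283, so P(S) = 1.1283/(1+1.1283) ≈ 0.53.

P(S) = 0.53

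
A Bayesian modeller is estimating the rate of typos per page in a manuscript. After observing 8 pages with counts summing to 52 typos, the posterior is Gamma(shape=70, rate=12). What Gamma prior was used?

Gamma–Poisson conjugacy: posterior shape = α + Σxᵢ, posterior rate = β + n.
So α = 70 − 52 = 18 and β = 12 − 8 = 4.

Gamma(shape=18, rate=4)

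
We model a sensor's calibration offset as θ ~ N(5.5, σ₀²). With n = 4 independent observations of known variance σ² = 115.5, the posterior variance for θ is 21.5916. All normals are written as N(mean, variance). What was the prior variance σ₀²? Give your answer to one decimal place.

σ₀² = 85.6

Posterior precision equals prior precision plus data precision: 1/σ_n² = 1/σ₀² + n/σ².
So 1/σ₀² = 1/21.5916 − 4/115.5 = 0.046314 − 0.034632 = 0.011682.
Hence σ₀² = 1/0.011682 ≈ 85.6.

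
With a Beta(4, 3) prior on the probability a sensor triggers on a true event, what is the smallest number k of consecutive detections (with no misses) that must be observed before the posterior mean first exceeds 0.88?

k = 19

After k detections and 0 misses the posterior is Beta(4+k, 3), with mean (4+k)/(4+3+k).
Set (4+k)/(7+k) > 0.88 and solve: k > (0.88·7 − 4)/(1 − 0.88) = 18.000.
The smallest integer exceeding 18.000 is 19.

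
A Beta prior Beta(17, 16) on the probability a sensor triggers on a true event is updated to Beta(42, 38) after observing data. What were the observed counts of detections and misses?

Beta is conjugate to the binomial likelihood: posterior = Beta(α+s, β+f).
Match parameters: s=42−17=25, f=38−16=22.

25 detections and 22 misses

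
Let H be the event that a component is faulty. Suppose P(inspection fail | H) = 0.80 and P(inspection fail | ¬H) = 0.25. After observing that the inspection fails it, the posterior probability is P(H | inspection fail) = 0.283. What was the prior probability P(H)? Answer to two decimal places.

P(H) = 0.11

In odds form, posterior odds = prior odds × likelihood ratio, so prior odds = posterior odds ÷ LR.
Posterior odds = 0.283/(1−0.283) = 0.3947. LR = 0.80/0.25 = 3.2000.
Prior odds = 0.3947/3.2000 = 0.1233, so P(H) = 0.1233/(1+0.1233) ≈ 0.11.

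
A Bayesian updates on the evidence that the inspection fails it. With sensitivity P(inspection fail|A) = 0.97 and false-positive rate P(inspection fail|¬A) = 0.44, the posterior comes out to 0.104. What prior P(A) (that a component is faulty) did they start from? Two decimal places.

P(A) = 0.05

Bayes' rule in odds form gives O(A|E) = O(A)·[P(E|A)/P(E|¬A)], hence O(A) = O(A|E)/LR.
Posterior odds = 0.104/(1−0.104) = 0.1161. LR = 0.97/0.44 = 2.2045.
Prior odds = 0.1161/2.2045 = 0.0527, so P(A) = 0.0527/(1+0.0527) ≈ 0.05.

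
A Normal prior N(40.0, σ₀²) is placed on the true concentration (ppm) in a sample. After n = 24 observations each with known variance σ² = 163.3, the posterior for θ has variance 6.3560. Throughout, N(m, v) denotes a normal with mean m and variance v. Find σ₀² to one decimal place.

Posterior precision equals prior precision plus data precision: 1/σ_n² = 1/σ₀² + n/σ².
So 1/σ₀² = 1/6.3560 − 24/163.3 = 0.157332 − 0.146969 = 0.010363.
Hence σ₀² = 1/0.010363 ≈ 96.5.

σ₀² = 96.5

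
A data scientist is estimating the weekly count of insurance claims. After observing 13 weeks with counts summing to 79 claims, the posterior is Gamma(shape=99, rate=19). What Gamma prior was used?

A Gamma(α, β) prior (rate parametrization) on a Poisson rate with n observations summing to S gives posterior Gamma(α+S, β+n).
So α = 99 − 79 = 20 and β = 19 − 13 = 6.

Gamma(shape=20, rate=6)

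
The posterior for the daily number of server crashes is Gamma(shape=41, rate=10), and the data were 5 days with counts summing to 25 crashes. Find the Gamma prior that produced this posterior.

Gamma(shape=16, rate=5)

Gamma–Poisson conjugacy: posterior shape = α + Σxᵢ, posterior rate = β + n.
So α = 41 − 25 = 16 and β = 10 − 5 = 5.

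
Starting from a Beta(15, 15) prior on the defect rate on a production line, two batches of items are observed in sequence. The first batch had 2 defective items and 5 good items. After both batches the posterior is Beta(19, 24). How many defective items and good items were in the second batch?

Because Beta–binomial updating is additive in the counts, the combined data contributed (α_post−α_prior, β_post−β_prior) successes and failures.
Total across both batches: 19−15=4 defective items, 24−15=9 good items.
Subtract the first batch: 4−2=2 defective items and 9−5=4 good items.

2 defective items and 4 good items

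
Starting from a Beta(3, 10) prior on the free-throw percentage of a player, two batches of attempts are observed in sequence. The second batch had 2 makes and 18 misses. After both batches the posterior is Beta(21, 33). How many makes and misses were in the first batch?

16 makes and 5 misses

Sequential conjugate updates are equivalent to a single update on the pooled data, so total successes = posterior α − prior α and total failures = posterior β − prior β.
Total across both batches: 21−3=18 makes, 33−10=23 misses.
Subtract the second batch: 18−2=16 makes and 23−18=5 misses.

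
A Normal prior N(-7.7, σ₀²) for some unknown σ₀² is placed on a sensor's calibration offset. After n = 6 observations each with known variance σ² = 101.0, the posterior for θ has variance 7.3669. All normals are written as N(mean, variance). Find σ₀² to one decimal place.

σ₀² = 13.1

For the Normal–Normal model with known σ², precisions add: τ_n = τ₀ + n/σ².
So 1/σ₀² = 1/7.3669 − 6/101.0 = 0.135742 − 0.059406 = 0.076336.
Hence σ₀² = 1/0.076336 ≈ 13.1.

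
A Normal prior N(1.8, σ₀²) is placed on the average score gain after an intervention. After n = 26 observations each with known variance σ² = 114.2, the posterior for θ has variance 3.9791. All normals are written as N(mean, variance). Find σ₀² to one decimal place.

σ₀² = 42.3

For the Normal–Normal model with known σ², precisions add: τ_n = τ₀ + n/σ².
So 1/σ₀² = 1/3.9791 − 26/114.2 = 0.251313 − 0.227671 = 0.023642.
Hence σ₀² = 1/0.023642 ≈ 42.3.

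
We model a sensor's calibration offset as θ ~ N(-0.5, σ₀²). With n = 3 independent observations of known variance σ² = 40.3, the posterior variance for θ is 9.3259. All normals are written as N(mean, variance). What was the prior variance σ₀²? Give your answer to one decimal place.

For the Normal–Normal model with known σ², precisions add: τ_n = τ₀ + n/σ².
So 1/σ₀² = 1/9.3259 − 3/40.3 = 0.107228 − 0.074442 = 0.032786.
Hence σ₀² = 1/0.032786 ≈ 30.5.

σ₀² = 30.5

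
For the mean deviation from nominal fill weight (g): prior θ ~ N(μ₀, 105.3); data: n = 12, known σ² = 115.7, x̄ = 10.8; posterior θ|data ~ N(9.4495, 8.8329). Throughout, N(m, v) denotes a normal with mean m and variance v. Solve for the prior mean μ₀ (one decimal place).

With known observation variance, the Normal–Normal posterior has precision τ_n = τ₀ + n/σ² and mean μ_n = (τ₀μ₀ + (n/σ²)x̄)/τ_n.
Here τ₀ = 1/105.3 = 0.009497 and τ_data = 12/115.7 = 0.103717, so τ_n = 0.113214.
Rearranging for μ₀: μ₀ = (μ_n·τ_n − τ_data·x̄)/τ₀ = (9.4495·0.113214 − 0.103717·10.8) / 0.009497 = -0.050328/0.009497 ≈ -5.3.

μ₀ = -5.3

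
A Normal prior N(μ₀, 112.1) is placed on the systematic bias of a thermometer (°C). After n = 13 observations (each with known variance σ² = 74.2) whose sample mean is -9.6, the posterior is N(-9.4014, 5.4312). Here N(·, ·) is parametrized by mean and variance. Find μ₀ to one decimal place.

μ₀ = -5.5

With known observation variance, the Normal–Normal posterior has precision τ_n = τ₀ + n/σ² and mean μ_n = (τ₀μ₀ + (n/σ²)x̄)/τ_n.
Here τ₀ = 1/112.1 = 0.008921 and τ_data = 13/74.2 = 0.175202, so τ_n = 0.184123.
Rearranging for μ₀: μ₀ = (μ_n·τ_n − τ_data·x̄)/τ₀ = (-9.4014·0.184123 − 0.175202·-9.6) / 0.008921 = -0.049075/0.008921 ≈ -5.5.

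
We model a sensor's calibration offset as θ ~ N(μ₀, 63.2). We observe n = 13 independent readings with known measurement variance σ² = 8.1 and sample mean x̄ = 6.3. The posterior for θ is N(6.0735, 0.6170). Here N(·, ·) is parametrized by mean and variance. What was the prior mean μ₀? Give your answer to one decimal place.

The posterior mean is a precision-weighted average: μ_n = (τ₀μ₀ + τ_data·x̄)/(τ₀+τ_data), with τ₀=1/σ₀² and τ_data=n/σ².
Here τ₀ = 1/63.2 = 0.015823 and τ_data = 13/8.1 = 1.604938, so τ_n = 1.620761.
Rearranging for μ₀: μ₀ = (μ_n·τ_n − τ_data·x̄)/τ₀ = (6.0735·1.620761 − 1.604938·6.3) / 0.015823 = -0.267417/0.015823 ≈ -16.9.

μ₀ = -16.9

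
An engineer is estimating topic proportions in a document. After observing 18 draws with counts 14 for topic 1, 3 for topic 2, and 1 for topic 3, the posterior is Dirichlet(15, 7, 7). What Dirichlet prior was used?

For a Dirichlet(α) prior with multinomial counts c, the posterior is Dirichlet(α + c) componentwise.
Subtract each count from the matching posterior parameter: 15−14=1, 7−3=4, 7−1=6.

Dirichlet(1, 4, 6)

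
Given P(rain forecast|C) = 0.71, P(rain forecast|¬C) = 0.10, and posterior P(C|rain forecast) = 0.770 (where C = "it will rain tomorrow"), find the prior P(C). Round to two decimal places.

P(C) = 0.32

In odds form, posterior odds = prior odds × likelihood ratio, so prior odds = posterior odds ÷ LR.
Posterior odds = 0.770/(1−0.770) = 3.3478. LR = 0.71/0.10 = 7.1000.
Prior odds = 3.3478/7.1000 = 0.4715, so P(C) = 0.4715/(1+0.4715) ≈ 0.32.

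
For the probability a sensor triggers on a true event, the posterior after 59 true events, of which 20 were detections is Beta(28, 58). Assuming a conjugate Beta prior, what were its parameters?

Beta(8, 19)

A Beta(α, β) prior with s successes and f failures in binomial data gives a Beta(α+s, β+f) posterior.
Subtract the data counts: 28−20=8, 58−39=19.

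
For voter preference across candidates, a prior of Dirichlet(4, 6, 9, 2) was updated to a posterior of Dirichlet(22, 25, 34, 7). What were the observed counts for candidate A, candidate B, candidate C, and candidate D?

counts (18, 19, 25, 5)

For a Dirichlet(α) prior with multinomial counts c, the posterior is Dirichlet(α + c) componentwise.
Counts are posterior − prior componentwise: 22−4=18, 25−6=19, 34−9=25, 7−2=5.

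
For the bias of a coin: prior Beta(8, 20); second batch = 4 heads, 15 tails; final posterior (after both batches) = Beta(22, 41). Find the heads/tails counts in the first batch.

10 heads and 6 tails

Because Beta–binomial updating is additive in the counts, the combined data contributed (α_post−α_prior, β_post−β_prior) successes and failures.
Total across both batches: 22−8=14 heads, 41−20=21 tails.
Subtract the second batch: 14−4=10 heads and 21−15=6 tails.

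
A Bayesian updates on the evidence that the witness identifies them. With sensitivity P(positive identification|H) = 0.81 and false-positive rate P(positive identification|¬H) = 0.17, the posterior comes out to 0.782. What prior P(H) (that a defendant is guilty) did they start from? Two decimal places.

In odds form, posterior odds = prior odds × likelihood ratio, so prior odds = posterior odds ÷ LR.
Posterior odds = 0.782/(1−0.782) = 3.5872. LR = 0.81/0.17 = 4.7647.
Prior odds = 3.5872/4.7647 = 0.7529, so P(H) = 0.7529/(1+0.7529) ≈ 0.43.

P(H) = 0.43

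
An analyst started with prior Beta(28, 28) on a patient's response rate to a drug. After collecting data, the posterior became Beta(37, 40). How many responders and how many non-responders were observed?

A Beta(α, β) prior with s successes and f failures in binomial data gives a Beta(α+s, β+f) posterior.
So s = 37 − 28 = 9 and f = 40 − 28 = 12.

9 responders and 12 non-responders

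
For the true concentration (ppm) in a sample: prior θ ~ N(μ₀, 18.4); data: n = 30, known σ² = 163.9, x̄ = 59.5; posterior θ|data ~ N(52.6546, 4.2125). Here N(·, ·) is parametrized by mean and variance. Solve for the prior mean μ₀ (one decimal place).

μ₀ = 29.6

The posterior mean is a precision-weighted average: μ_n = (τ₀μ₀ + τ_data·x̄)/(τ₀+τ_data), with τ₀=1/σ₀² and τ_data=n/σ².
Here τ₀ = 1/18.4 = 0.054348 and τ_data = 30/163.9 = 0.183038, so τ_n = 0.237386.
Rearranging for μ₀: μ₀ = (μ_n·τ_n − τ_data·x̄)/τ₀ = (52.6546·0.237386 − 0.183038·59.5) / 0.054348 = 1.608704/0.054348 ≈ 29.6.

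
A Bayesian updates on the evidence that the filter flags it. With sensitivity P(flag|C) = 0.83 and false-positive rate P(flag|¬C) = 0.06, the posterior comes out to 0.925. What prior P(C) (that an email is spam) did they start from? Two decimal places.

P(C) = 0.47

In odds form, posterior odds = prior odds × likelihood ratio, so prior odds = posterior odds ÷ LR.
Posterior odds = 0.925/(1−0.925) = 12.3333. LR = 0.83/0.06 = 13.8333.
Prior odds = 12.3333/13.8333 = 0.8916, so P(C) = 0.8916/(1+0.8916) ≈ 0.47.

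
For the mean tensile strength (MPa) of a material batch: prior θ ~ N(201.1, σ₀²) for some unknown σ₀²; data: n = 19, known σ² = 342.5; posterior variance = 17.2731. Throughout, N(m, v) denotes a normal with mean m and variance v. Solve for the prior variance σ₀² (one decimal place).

σ₀² = 413.4

For the Normal–Normal model with known σ², precisions add: τ_n = τ₀ + n/σ².
So 1/σ₀² = 1/17.2731 − 19/342.5 = 0.057893 − 0.055474 = 0.002419.
Hence σ₀² = 1/0.002419 ≈ 413.4.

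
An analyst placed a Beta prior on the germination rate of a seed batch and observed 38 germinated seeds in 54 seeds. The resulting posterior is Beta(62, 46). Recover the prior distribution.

Beta(24, 30)

A Beta(a, b) prior with s successes and f failures in binomial data gives a Beta(a+s, b+f) posterior.
So a = 62 − 38 = 24 and b = 46 − 16 = 30.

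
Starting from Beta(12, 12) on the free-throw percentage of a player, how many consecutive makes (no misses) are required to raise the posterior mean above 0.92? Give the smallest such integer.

k = 127

After k makes and 0 misses the posterior is Beta(12+k, 12), with mean (12+k)/(12+12+k).
Set (12+k)/(24+k) > 0.92 and solve: k > (0.92·24 − 12)/(1 − 0.92) = 126.000.
The smallest integer exceeding 126.000 is 127, and checking k=127: (139)/(151) = 0.9205 > 0.92.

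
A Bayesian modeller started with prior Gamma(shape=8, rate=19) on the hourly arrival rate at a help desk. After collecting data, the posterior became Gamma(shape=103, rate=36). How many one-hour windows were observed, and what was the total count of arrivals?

n = 17 one-hour windows with total 95 arrivals

Gamma–Poisson conjugacy: posterior shape = α + Σxᵢ, posterior rate = β + n.
Matching: Σxᵢ = 103 − 8 = 95 and n = 36 − 19 = 17.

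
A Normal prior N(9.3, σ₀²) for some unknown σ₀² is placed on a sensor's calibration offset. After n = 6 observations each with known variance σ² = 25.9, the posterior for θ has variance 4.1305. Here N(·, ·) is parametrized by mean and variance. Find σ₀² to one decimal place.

σ₀² = 95.8

Posterior precision equals prior precision plus data precision: 1/σ_n² = 1/σ₀² + n/σ².
So 1/σ₀² = 1/4.1305 − 6/25.9 = 0.242101 − 0.231660 = 0.010441.
Hence σ₀² = 1/0.010441 ≈ 95.8.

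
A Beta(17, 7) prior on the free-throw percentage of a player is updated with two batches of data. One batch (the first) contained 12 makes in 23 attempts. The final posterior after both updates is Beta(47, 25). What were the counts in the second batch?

18 makes and 7 misses

Because Beta–binomial updating is additive in the counts, the combined data contributed (α_post−α_prior, β_post−β_prior) successes and failures.
Total across both batches: 47−17=30 makes, 25−7=18 misses.
Subtract the first batch: 30−12=18 makes and 18−11=7 misses.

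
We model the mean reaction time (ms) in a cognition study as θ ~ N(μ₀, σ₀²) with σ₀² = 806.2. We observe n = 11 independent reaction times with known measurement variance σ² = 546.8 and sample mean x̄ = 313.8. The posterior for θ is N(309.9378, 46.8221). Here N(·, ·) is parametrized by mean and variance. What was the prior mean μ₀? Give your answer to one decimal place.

With known observation variance, the Normal–Normal posterior has precision τ_n = τ₀ + n/σ² and mean μ_n = (τ₀μ₀ + (n/σ²)x̄)/τ_n.
Here τ₀ = 1/806.2 = 0.001240 and τ_data = 11/546.8 = 0.020117, so τ_n = 0.021357.
Rearranging for μ₀: μ₀ = (μ_n·τ_n − τ_data·x̄)/τ₀ = (309.9378·0.021357 − 0.020117·313.8) / 0.001240 = 0.306627/0.001240 ≈ 247.3.

μ₀ = 247.3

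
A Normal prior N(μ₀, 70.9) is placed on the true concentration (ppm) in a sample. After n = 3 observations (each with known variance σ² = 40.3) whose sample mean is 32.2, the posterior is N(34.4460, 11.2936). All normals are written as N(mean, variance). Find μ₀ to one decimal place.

The posterior mean is a precision-weighted average: μ_n = (τ₀μ₀ + τ_data·x̄)/(τ₀+τ_data), with τ₀=1/σ₀² and τ_data=n/σ².
Here τ₀ = 1/70.9 = 0.014104 and τ_data = 3/40.3 = 0.074442, so τ_n = 0.088546.
Rearranging for μ₀: μ₀ = (μ_n·τ_n − τ_data·x̄)/τ₀ = (34.4460·0.088546 − 0.074442·32.2) / 0.014104 = 0.653023/0.014104 ≈ 46.3.

μ₀ = 46.3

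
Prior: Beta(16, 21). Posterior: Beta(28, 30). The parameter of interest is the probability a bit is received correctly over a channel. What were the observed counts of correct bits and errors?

A Beta(α, β) prior with s successes and f failures in binomial data gives a Beta(α+s, β+f) posterior.
So s = 28 − 16 = 12 and f = 30 − 21 = 9.

12 correct bits and 9 errors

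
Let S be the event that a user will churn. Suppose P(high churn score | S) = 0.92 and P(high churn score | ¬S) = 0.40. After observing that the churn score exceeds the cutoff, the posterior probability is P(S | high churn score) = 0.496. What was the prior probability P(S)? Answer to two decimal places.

P(S) = 0.30

In odds form, posterior odds = prior odds × likelihood ratio, so prior odds = posterior odds ÷ LR.
Posterior odds = 0.496/(1−0.496) = 0.9841. LR = 0.92/0.40 = 2.3000.
Prior odds = 0.9841/2.3000 = 0.4279, so P(S) = 0.4279/(1+0.4279) ≈ 0.30.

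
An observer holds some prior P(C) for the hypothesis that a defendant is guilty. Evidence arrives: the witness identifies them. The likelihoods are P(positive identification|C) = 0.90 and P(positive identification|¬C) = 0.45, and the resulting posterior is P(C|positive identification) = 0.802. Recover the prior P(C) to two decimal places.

P(C) = 0.67

Bayes' rule in odds form gives O(C|E) = O(C)·[P(E|C)/P(E|¬C)], hence O(C) = O(C|E)/LR.
Posterior odds = 0.802/(1−0.802) = 4.0505. LR = 0.90/0.45 = 2.0000.
Prior odds = 4.0505/2.0000 = 2.0253, so P(C) = 2.0253/(1+2.0253) ≈ 0.67.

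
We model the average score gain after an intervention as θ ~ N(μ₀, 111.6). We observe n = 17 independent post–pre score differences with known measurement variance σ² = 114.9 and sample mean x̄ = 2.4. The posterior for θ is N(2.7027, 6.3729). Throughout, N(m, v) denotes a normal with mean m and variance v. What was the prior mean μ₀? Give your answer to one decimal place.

With known observation variance, the Normal–Normal posterior has precision τ_n = τ₀ + n/σ² and mean μ_n = (τ₀μ₀ + (n/σ²)x̄)/τ_n.
Here τ₀ = 1/111.6 = 0.008961 and τ_data = 17/114.9 = 0.147955, so τ_n = 0.156916.
Rearranging for μ₀: μ₀ = (μ_n·τ_n − τ_data·x̄)/τ₀ = (2.7027·0.156916 − 0.147955·2.4) / 0.008961 = 0.069005/0.008961 ≈ 7.7.

μ₀ = 7.7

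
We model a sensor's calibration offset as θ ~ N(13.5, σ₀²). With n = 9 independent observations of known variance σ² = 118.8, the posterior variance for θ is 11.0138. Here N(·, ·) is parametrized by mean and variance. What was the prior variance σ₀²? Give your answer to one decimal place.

σ₀² = 66.5

Posterior precision equals prior precision plus data precision: 1/σ_n² = 1/σ₀² + n/σ².
So 1/σ₀² = 1/11.0138 − 9/118.8 = 0.090795 − 0.075758 = 0.015037.
Hence σ₀² = 1/0.015037 ≈ 66.5.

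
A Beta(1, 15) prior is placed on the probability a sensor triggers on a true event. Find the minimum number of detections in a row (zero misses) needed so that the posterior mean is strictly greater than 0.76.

After k detections and 0 misses the posterior is Beta(1+k, 15), with mean (1+k)/(1+15+k).
Set (1+k)/(16+k) > 0.76 and solve: k > (0.76·16 − 1)/(1 − 0.76) = 46.500.
The smallest integer exceeding 46.500 is 47, and checking k=47: (48)/(63) = 0.7619 > 0.76.

k = 47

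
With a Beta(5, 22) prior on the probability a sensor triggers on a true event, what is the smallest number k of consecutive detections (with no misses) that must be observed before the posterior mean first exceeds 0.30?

After k detections and 0 misses the posterior is Beta(5+k, 22), with mean (5+k)/(5+22+k).
Set (5+k)/(27+k) > 0.30 and solve: k > (0.30·27 − 5)/(1 − 0.30) = 4.429.
The smallest integer exceeding 4.429 is 5, and checking k=5: (10)/(32) = 0.3125 > 0.30.

k = 5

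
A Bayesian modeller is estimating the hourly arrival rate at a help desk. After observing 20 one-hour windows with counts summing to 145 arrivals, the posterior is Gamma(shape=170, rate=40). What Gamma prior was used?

Gamma(shape=25, rate=20)

A Gamma(α, β) prior (rate parametrization) on a Poisson rate with n observations summing to S gives posterior Gamma(α+S, β+n).
So α = 170 − 145 = 25 and β = 40 − 20 = 20.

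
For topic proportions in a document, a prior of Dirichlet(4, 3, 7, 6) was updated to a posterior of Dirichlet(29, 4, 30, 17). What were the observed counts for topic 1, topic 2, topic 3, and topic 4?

For a Dirichlet(α) prior with multinomial counts c, the posterior is Dirichlet(α + c) componentwise.
Counts are posterior − prior componentwise: 29−4=25, 4−3=1, 30−7=23, 17−6=11.

counts (25, 1, 23, 11)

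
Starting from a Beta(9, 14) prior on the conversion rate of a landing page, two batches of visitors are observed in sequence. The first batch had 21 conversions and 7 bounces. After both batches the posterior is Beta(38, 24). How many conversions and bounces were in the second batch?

8 conversions and 3 bounces

Because Beta–binomial updating is additive in the counts, the combined data contributed (α_post−α_prior, β_post−β_prior) successes and failures.
Total across both batches: 38−9=29 conversions, 24−14=10 bounces.
Subtract the first batch: 29−21=8 conversions and 10−7=3 bounces.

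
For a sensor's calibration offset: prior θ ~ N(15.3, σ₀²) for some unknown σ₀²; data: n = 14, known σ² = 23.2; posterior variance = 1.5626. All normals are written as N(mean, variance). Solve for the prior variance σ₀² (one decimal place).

Posterior precision equals prior precision plus data precision: 1/σ_n² = 1/σ₀² + n/σ².
So 1/σ₀² = 1/1.5626 − 14/23.2 = 0.639959 − 0.603448 = 0.036511.
Hence σ₀² = 1/0.036511 ≈ 27.4.

σ₀² = 27.4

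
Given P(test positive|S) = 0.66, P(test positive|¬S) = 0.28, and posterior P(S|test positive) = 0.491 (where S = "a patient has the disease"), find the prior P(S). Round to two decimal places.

In odds form, posterior odds = prior odds × likelihood ratio, so prior odds = posterior odds ÷ LR.
Posterior odds = 0.491/(1−0.491) = 0.9646. LR = 0.66/0.28 = 2.3571.
Prior odds = 0.9646/2.3571 = 0.4092, so P(S) = 0.4092/(1+0.4092) ≈ 0.29.

P(S) = 0.29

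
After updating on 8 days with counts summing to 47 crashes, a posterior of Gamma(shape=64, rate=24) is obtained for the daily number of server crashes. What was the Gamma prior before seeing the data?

Gamma(shape=17, rate=16)

A Gamma(α, β) prior (rate parametrization) on a Poisson rate with n observations summing to S gives posterior Gamma(α+S, β+n).
So α = 64 − 47 = 17 and β = 24 − 8 = 16.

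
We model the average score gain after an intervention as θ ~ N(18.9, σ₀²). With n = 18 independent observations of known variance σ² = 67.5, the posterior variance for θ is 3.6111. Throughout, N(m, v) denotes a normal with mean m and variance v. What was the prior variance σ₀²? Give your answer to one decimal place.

For the Normal–Normal model with known σ², precisions add: τ_n = τ₀ + n/σ².
So 1/σ₀² = 1/3.6111 − 18/67.5 = 0.276924 − 0.266667 = 0.010257.
Hence σ₀² = 1/0.010257 ≈ 97.5.

σ₀² = 97.5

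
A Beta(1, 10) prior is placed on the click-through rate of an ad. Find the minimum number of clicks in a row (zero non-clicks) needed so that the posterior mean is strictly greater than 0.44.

After k clicks and 0 non-clicks the posterior is Beta(1+k, 10), with mean (1+k)/(1+10+k).
Set (1+k)/(11+k) > 0.44 and solve: k > (0.44·11 − 1)/(1 − 0.44) = 6.857.
The smallest integer exceeding 6.857 is 7.

k = 7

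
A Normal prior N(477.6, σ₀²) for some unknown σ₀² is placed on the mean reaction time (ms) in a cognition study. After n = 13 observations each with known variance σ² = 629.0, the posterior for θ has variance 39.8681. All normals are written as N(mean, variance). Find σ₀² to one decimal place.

For the Normal–Normal model with known σ², precisions add: τ_n = τ₀ + n/σ².
So 1/σ₀² = 1/39.8681 − 13/629.0 = 0.025083 − 0.020668 = 0.004415.
Hence σ₀² = 1/0.004415 ≈ 226.5.

σ₀² = 226.5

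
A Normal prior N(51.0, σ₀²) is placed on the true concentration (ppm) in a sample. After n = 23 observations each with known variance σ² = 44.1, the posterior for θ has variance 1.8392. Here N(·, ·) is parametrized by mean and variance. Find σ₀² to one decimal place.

σ₀² = 45.1

Posterior precision equals prior precision plus data precision: 1/σ_n² = 1/σ₀² + n/σ².
So 1/σ₀² = 1/1.8392 − 23/44.1 = 0.543715 − 0.521542 = 0.022173.
Hence σ₀² = 1/0.022173 ≈ 45.1.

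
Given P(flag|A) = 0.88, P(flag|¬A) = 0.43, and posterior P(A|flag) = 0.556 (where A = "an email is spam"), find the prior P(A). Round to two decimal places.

P(A) = 0.38

In odds form, posterior odds = prior odds × likelihood ratio, so prior odds = posterior odds ÷ LR.
Posterior odds = 0.556/(1−0.556) = 1.2523. LR = 0.88/0.43 = 2.0465.
Prior odds = 1.2523/2.0465 = 0.6119, so P(A) = 0.6119/(1+0.6119) ≈ 0.38.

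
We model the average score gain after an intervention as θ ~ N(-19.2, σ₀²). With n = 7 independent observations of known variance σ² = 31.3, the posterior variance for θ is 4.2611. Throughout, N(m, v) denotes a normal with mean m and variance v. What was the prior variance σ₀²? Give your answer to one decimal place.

For the Normal–Normal model with known σ², precisions add: τ_n = τ₀ + n/σ².
So 1/σ₀² = 1/4.2611 − 7/31.3 = 0.234681 − 0.223642 = 0.011039.
Hence σ₀² = 1/0.011039 ≈ 90.6.

σ₀² = 90.6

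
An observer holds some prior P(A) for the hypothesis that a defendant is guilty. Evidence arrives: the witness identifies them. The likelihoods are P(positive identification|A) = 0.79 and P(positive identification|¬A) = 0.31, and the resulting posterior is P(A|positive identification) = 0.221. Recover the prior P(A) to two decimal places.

In odds form, posterior odds = prior odds × likelihood ratio, so prior odds = posterior odds ÷ LR.
Posterior odds = 0.221/(1−0.221) = 0.2837. LR = 0.79/0.31 = 2.5484.
Prior odds = 0.2837/2.5484 = 0.1113, so P(A) = 0.1113/(1+0.1113) ≈ 0.10.

P(A) = 0.10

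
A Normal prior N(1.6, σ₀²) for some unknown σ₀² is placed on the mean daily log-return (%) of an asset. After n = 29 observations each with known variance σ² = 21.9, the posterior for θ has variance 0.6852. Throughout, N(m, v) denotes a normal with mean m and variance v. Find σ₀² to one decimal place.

σ₀² = 7.4

Posterior precision equals prior precision plus data precision: 1/σ_n² = 1/σ₀² + n/σ².
So 1/σ₀² = 1/0.6852 − 29/21.9 = 1.459428 − 1.324201 = 0.135227.
Hence σ₀² = 1/0.135227 ≈ 7.4.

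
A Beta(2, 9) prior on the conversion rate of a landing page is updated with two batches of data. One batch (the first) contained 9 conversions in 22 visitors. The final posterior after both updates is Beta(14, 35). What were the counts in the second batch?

Sequential conjugate updates are equivalent to a single update on the pooled data, so total successes = posterior α − prior α and total failures = posterior β − prior β.
Total across both batches: 14−2=12 conversions, 35−9=26 bounces.
Subtract the first batch: 12−9=3 conversions and 26−13=13 bounces.

3 conversions and 13 bounces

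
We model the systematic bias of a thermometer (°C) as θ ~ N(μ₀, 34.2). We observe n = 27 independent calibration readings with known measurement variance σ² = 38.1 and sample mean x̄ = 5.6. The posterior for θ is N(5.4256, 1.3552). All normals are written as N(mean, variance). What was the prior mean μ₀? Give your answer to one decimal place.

The posterior mean is a precision-weighted average: μ_n = (τ₀μ₀ + τ_data·x̄)/(τ₀+τ_data), with τ₀=1/σ₀² and τ_data=n/σ².
Here τ₀ = 1/34.2 = 0.029240 and τ_data = 27/38.1 = 0.708661, so τ_n = 0.737901.
Rearranging for μ₀: μ₀ = (μ_n·τ_n − τ_data·x̄)/τ₀ = (5.4256·0.737901 − 0.708661·5.6) / 0.029240 = 0.035054/0.029240 ≈ 1.2.

μ₀ = 1.2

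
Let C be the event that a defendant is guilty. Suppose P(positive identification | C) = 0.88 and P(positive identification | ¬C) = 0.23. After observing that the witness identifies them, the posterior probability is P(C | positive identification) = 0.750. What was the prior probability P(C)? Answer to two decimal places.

In odds form, posterior odds = prior odds × likelihood ratio, so prior odds = posterior odds ÷ LR.
Posterior odds = 0.750/(1−0.750) = 3.0000. LR = 0.88/0.23 = 3.8261.
Prior odds = 3.0000/3.8261 = 0.7841, so P(C) = 0.7841/(1+0.7841) ≈ 0.44.

P(C) = 0.44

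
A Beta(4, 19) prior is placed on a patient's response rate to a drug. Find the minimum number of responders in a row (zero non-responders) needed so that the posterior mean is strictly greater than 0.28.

k = 4

After k responders and 0 non-responders the posterior is Beta(4+k, 19), with mean (4+k)/(4+19+k).
Set (4+k)/(23+k) > 0.28 and solve: k > (0.28·23 − 4)/(1 − 0.28) = 3.389.
The smallest integer exceeding 3.389 is 4, and checking k=4: (8)/(27) = 0.2963 > 0.28.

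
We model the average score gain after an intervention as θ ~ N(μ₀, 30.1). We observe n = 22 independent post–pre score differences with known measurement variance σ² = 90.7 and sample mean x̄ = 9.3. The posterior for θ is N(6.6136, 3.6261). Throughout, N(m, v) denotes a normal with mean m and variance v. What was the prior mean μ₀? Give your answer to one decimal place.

The posterior mean is a precision-weighted average: μ_n = (τ₀μ₀ + τ_data·x̄)/(τ₀+τ_data), with τ₀=1/σ₀² and τ_data=n/σ².
Here τ₀ = 1/30.1 = 0.033223 and τ_data = 22/90.7 = 0.242558, so τ_n = 0.275781.
Rearranging for μ₀: μ₀ = (μ_n·τ_n − τ_data·x̄)/τ₀ = (6.6136·0.275781 − 0.242558·9.3) / 0.033223 = -0.431884/0.033223 ≈ -13.0.

μ₀ = -13.0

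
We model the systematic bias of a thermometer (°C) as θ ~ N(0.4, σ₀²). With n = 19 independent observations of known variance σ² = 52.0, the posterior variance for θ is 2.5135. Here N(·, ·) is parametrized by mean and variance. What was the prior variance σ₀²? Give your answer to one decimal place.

σ₀² = 30.8

For the Normal–Normal model with known σ², precisions add: τ_n = τ₀ + n/σ².
So 1/σ₀² = 1/2.5135 − 19/52.0 = 0.397852 − 0.365385 = 0.032467.
Hence σ₀² = 1/0.032467 ≈ 30.8.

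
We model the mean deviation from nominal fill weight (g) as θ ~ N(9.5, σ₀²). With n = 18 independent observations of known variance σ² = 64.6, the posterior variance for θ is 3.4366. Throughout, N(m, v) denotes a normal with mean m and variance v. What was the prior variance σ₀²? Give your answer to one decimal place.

Posterior precision equals prior precision plus data precision: 1/σ_n² = 1/σ₀² + n/σ².
So 1/σ₀² = 1/3.4366 − 18/64.6 = 0.290985 − 0.278638 = 0.012347.
Hence σ₀² = 1/0.012347 ≈ 81.0.

σ₀² = 81.0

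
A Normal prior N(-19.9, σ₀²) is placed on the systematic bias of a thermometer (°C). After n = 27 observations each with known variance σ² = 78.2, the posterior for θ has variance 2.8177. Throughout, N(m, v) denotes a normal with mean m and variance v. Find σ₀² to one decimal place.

σ₀² = 103.8

For the Normal–Normal model with known σ², precisions add: τ_n = τ₀ + n/σ².
So 1/σ₀² = 1/2.8177 − 27/78.2 = 0.354899 − 0.345269 = 0.009630.
Hence σ₀² = 1/0.009630 ≈ 103.8.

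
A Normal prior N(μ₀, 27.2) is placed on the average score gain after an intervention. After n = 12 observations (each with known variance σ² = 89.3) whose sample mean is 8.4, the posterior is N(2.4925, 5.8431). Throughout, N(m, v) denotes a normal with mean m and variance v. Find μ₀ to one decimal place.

μ₀ = -19.1

With known observation variance, the Normal–Normal posterior has precision τ_n = τ₀ + n/σ² and mean μ_n = (τ₀μ₀ + (n/σ²)x̄)/τ_n.
Here τ₀ = 1/27.2 = 0.036765 and τ_data = 12/89.3 = 0.134378, so τ_n = 0.171143.
Rearranging for μ₀: μ₀ = (μ_n·τ_n − τ_data·x̄)/τ₀ = (2.4925·0.171143 − 0.134378·8.4) / 0.036765 = -0.702201/0.036765 ≈ -19.1.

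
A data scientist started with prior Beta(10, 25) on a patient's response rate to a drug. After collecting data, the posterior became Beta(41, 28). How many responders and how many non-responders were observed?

31 responders and 3 non-responders

A Beta(α, β) prior with s successes and f failures in binomial data gives a Beta(α+s, β+f) posterior.
Match parameters: s=41−10=31, f=28−25=3.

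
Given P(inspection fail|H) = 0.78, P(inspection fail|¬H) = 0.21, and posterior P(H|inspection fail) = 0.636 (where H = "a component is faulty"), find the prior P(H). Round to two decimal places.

Bayes' rule in odds form gives O(H|E) = O(H)·[P(E|H)/P(E|¬H)], hence O(H) = O(H|E)/LR.
Posterior odds = 0.636/(1−0.636) = 1.7473. LR = 0.78/0.21 = 3.7143.
Prior odds = 1.7473/3.7143 = 0.4704, so P(H) = 0.4704/(1+0.4704) ≈ 0.32.

P(H) = 0.32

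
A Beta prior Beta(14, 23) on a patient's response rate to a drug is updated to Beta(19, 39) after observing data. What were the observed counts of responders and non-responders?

Beta is conjugate to the binomial likelihood: posterior = Beta(α+s, β+f).
Match parameters: s=19−14=5, f=39−23=16.

5 responders and 16 non-responders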